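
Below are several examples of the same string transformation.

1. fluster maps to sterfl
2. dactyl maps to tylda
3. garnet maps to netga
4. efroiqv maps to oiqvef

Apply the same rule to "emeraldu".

ralduem

What's happening: move the first 3 characters to the end (rotate left by 3), then delete the last character.
Working it through for "emeraldu": intermediate "raldueme", final "ralduem".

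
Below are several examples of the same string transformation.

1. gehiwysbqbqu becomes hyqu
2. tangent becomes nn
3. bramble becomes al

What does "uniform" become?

ir

The transformation: keep one character in every 3, starting at position 3 (positions 3rd, 6th, 9th, ...).
"uniform" → "ir".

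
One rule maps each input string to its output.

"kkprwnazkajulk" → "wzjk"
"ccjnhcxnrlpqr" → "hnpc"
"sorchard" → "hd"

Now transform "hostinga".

ia

Each output is the input with this applied: move the first 2 characters to the end (rotate left by 2), then keep one character in every 3, starting at position 3 (positions 3rd, 6th, 9th, ...).
Working it through for "hostinga": intermediate "stingaho", final "ia".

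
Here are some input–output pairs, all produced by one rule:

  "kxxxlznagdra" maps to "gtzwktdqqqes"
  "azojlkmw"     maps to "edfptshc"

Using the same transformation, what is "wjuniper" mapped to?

Each output is the input with this applied: swap the front and back halves of the string, then shift every letter 7 places backward in the alphabet (wrapping around).
Working it through for "wjuniper": intermediate "iperwjun", final "bixkpcng".
(Check on "azojlkmw": → "lkmwazoj" → "edfptshc" ✓)

bixkpcng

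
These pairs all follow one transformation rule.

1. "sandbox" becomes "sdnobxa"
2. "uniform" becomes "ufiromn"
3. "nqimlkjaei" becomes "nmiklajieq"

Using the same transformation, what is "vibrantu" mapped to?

Each output is the input with this applied: swap each adjacent pair of characters (1↔2, 3↔4, ...), then move the first character to the end.
Applying both steps to "vibrantu": "ivrbnaut", then "vrbnauti".

vrbnauti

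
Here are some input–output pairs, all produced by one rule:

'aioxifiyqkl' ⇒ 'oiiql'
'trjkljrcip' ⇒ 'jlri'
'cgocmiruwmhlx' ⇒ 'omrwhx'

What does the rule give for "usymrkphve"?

In each case the input is transformed by: keep every other character starting from the first (positions 1st, 3rd, 5th, ...), then delete the first character.
Applying both steps to "usymrkphve": "uyrpv", then "yrpv".

yrpv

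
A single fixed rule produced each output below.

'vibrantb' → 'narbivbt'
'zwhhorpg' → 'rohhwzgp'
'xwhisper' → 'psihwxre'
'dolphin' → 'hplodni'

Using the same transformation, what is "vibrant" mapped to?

The transformation: reverse the string, then move the first 2 characters to the end (rotate left by 2).
On "vibrant": the first step gives "tnarbiv", and the second then gives "arbivtn".

arbivtn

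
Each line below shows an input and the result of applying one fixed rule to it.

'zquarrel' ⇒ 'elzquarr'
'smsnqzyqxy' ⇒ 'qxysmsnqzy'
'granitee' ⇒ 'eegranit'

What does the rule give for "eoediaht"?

The transformation: swap the front and back halves of the string, then move the first 2 characters to the end (rotate left by 2).
Applying both steps to "eoediaht": "iahteoed", then "hteoedia".

hteoedia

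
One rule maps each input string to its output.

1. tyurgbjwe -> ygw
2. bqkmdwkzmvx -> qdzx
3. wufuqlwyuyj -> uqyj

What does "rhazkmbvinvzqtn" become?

hkvvt

In each case the input is transformed by: keep one character in every 3, starting at position 2 (positions 2nd, 5th, 8th, ...).
So "rhazkmbvinvzqtn" becomes "hkvvt".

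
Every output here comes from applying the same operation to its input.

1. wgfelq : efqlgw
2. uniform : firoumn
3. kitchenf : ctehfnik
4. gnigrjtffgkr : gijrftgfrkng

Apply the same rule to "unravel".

Looking at the pairs, the operation is to move the first 2 characters to the end (rotate left by 2), then swap each adjacent pair of characters (1↔2, 3↔4, ...).
Applying both steps to "unravel": "ravelun", then "arevuln".

arevuln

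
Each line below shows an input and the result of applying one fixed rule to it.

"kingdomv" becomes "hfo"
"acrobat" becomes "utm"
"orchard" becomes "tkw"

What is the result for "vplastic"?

What's happening: shift every letter 7 places backward in the alphabet (wrapping around), then keep only the last 3 characters.
On "vplastic": the first step gives "oietlmbv", and the second then gives "mbv".

mbv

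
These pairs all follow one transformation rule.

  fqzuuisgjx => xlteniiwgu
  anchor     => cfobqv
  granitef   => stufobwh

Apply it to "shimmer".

What's happening: shift every letter 12 places backward in the alphabet (wrapping around), then move the last 2 characters to the front (rotate right by 2).
On "shimmer": the first step gives "gvwaasf", and the second then gives "sfgvwaa".

sfgvwaa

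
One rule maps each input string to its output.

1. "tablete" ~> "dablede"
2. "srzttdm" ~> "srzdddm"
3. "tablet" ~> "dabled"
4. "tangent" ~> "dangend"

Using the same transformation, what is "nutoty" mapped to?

nudody

The rule is to replace every "t" with "d".
For "nutoty" the result is "nudody".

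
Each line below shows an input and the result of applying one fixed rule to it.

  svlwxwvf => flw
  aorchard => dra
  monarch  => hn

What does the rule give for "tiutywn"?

nu

The transformation: move the last 2 characters to the front (rotate right by 2), then keep one character in every 3, starting at position 2 (positions 2nd, 5th, 8th, ...).
Applying both steps to "tiutywn": "wntiuty", then "nu".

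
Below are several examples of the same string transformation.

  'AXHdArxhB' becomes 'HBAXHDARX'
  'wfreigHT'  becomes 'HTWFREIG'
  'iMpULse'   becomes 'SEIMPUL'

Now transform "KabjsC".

SCKABJ

Rule — move the last 2 characters to the front (rotate right by 2), then convert every letter to uppercase.
Applying both steps to "KabjsC": "sCKabj", then "SCKABJ".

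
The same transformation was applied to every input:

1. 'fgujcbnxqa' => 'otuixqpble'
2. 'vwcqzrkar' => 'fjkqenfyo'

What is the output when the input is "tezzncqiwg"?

The pattern: move the last character to the front, then shift every letter 12 places backward in the alphabet (wrapping around).
So "tezzncqiwg" becomes "uhsnnbqewk".

uhsnnbqewk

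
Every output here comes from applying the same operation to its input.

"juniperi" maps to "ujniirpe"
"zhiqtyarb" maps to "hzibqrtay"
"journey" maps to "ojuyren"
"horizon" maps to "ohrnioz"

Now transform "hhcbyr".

hhcrby

Looking at the pairs, the operation is to move the first character to the end, then take characters alternately from the front and the back (1st, last, 2nd, 2nd-last, ...).
On "hhcbyr": the first step gives "hcbyrh", and the second then gives "hhcrby".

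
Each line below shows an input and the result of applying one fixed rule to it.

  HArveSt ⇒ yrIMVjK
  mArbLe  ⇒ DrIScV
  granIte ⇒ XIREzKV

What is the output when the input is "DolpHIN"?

uFCGyze

The pattern: flip the case of every letter, then shift every letter 9 places backward in the alphabet (wrapping around).
Applying both steps to "DolpHIN": "dOLPhin", then "uFCGyze".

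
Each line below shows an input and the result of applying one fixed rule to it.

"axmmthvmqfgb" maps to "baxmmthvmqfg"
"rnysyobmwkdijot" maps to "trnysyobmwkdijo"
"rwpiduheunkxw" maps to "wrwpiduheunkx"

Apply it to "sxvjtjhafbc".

csxvjtjhafb

The transformation: move the last character to the front.
So "sxvjtjhafbc" becomes "csxvjtjhafb".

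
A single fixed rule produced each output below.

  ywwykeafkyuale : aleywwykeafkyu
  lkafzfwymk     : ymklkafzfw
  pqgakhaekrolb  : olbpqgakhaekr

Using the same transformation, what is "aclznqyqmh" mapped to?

The transformation: move the last 3 characters to the front (rotate right by 3).
Doing the same to "aclznqyqmh": "qmhaclznqy".

qmhaclznqy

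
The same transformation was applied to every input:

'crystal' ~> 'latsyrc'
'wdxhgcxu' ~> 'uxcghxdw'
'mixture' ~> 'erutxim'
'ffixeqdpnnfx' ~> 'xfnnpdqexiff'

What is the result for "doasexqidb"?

bdiqxesaod

The pattern: reverse the string.
On "doasexqidb" that produces "bdiqxesaod".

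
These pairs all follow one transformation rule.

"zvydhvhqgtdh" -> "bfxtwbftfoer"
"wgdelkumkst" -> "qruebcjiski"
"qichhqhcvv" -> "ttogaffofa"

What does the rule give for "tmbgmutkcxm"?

vkrkzeksria

The rule is to shift every letter 2 places backward in the alphabet (wrapping around), then move the last 2 characters to the front (rotate right by 2).
"tmbgmutkcxm" → "rkzeksriavk" → "vkrkzeksria".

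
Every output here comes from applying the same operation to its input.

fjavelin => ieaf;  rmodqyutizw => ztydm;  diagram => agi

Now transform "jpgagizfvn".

Each output is the input with this applied: reverse the string, then keep every other character starting from the second (positions 2nd, 4th, 6th, ...).
Working it through for "jpgagizfvn": intermediate "nvfzigagpj", final "vzggj".

vzggj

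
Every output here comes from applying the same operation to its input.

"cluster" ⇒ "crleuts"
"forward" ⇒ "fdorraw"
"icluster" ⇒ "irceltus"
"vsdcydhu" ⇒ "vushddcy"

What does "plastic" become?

The rule is to take characters alternately from the front and the back (1st, last, 2nd, 2nd-last, ...).
"plastic" → "pcliats".

pcliats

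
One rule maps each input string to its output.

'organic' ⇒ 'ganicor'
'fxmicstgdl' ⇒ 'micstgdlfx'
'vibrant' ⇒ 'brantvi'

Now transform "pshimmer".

himmerps

The pattern: move the first 2 characters to the end (rotate left by 2).
"pshimmer" → "himmerps".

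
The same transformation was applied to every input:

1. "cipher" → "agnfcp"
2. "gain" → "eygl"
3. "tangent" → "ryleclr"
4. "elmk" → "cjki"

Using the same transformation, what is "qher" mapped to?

What's happening: shift every letter 2 places backward in the alphabet (wrapping around).
On "qher" that produces "ofcp".

ofcp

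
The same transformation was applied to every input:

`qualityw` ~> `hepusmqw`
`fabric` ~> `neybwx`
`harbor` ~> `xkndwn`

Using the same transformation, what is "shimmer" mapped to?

Looking at the pairs, the operation is to move the first 3 characters to the end (rotate left by 3), then shift every letter 4 places backward in the alphabet (wrapping around).
So "shimmer" becomes "iianode".
(Check on "fabric": → "ricfab" → "neybwx" ✓)

iianode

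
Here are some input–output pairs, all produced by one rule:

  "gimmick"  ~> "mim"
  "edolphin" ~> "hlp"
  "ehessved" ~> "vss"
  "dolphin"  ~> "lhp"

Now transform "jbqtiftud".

tfi

In each case the input is transformed by: take characters alternately from the front and the back (1st, last, 2nd, 2nd-last, ...), then keep only the last 3 characters.
For "jbqtiftud", step one produces "jdbuqttfi"; step two turns that into "tfi".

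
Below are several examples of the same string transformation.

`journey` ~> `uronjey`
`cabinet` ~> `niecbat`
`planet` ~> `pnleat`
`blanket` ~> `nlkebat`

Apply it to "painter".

rpnieat

Looking at the pairs, the operation is to sort the characters into reverse alphabetical order, then move the first character to the end.
Starting from "painter": after the first operation, "trpniea"; after the second, "rpnieat".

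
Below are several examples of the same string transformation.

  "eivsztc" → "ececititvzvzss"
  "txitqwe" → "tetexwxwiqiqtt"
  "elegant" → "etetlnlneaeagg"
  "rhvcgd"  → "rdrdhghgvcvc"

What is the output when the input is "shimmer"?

Each output is the input with this applied: double every character, then take characters alternately from the front and the back (1st, last, 2nd, 2nd-last, ...).
Applying both steps to "shimmer": "sshhiimmmmeerr", then "srsrheheimimmm".

srsrheheimimmm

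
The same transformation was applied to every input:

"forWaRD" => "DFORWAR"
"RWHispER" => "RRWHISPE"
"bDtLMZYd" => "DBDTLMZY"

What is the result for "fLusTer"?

The transformation: move the last character to the front, then convert every letter to uppercase.
Applying both steps to "fLusTer": "rfLusTe", then "RFLUSTE".

RFLUSTE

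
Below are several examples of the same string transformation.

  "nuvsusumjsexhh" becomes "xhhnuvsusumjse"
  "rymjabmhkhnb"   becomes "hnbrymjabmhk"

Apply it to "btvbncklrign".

ignbtvbncklr

The rule is to move the last 3 characters to the front (rotate right by 3).
Applying that to "btvbncklrign" gives "ignbtvbncklr".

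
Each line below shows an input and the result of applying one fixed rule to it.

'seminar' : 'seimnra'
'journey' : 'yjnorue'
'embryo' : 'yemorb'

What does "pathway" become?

yahptwa

The rule is to sort the characters into alphabetical order, then swap the first and last characters.
On "pathway": the first step gives "aahptwy", and the second then gives "yahptwa".
(Check on "embryo": → "bemory" → "yemorb" ✓)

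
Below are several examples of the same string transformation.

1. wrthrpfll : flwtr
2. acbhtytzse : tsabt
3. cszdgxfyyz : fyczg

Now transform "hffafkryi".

rihff

Each output is the input with this applied: keep every other character starting from the first (positions 1st, 3rd, 5th, ...), then move the first 3 characters to the end (rotate left by 3).
Working it through for "hffafkryi": intermediate "hffri", final "rihff".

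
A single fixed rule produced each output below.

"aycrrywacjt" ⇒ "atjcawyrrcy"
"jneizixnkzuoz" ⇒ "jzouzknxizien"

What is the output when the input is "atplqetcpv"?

avpcteqlpt

The pattern: reverse the string, then move the last character to the front.
On "atplqetcpv" that produces "avpcteqlpt".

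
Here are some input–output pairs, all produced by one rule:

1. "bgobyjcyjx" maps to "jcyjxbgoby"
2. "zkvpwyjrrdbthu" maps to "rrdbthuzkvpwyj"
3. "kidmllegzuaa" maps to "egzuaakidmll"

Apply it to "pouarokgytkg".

What's happening: swap the front and back halves of the string.
On "pouarokgytkg" that produces "kgytkgpouaro".

kgytkgpouaro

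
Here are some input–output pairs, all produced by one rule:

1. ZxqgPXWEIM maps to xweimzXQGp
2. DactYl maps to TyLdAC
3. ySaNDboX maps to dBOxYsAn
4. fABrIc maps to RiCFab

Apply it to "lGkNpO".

Each output is the input with this applied: swap the front and back halves of the string, then flip the case of every letter.
"lGkNpO" → "nPoLgK".
(Check on "ZxqgPXWEIM": → "XWEIMZxqgP" → "xweimzXQGp" ✓)

nPoLgK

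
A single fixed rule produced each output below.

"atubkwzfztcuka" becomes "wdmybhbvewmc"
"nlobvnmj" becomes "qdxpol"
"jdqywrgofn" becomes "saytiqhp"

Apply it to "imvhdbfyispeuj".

Looking at the pairs, the operation is to shift every letter 2 places forward in the alphabet (wrapping around), then delete the first 2 characters.
Applying both steps to "imvhdbfyispeuj": "koxjfdhakurgwl", then "xjfdhakurgwl".

xjfdhakurgwl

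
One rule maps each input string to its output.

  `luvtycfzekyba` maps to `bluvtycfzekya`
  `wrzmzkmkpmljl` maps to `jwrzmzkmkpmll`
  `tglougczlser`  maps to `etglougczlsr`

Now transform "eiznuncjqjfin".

The pattern: move the last character to the front, then swap the first and last characters.
Starting from "eiznuncjqjfin": after the first operation, "neiznuncjqjfi"; after the second, "ieiznuncjqjfn".
(Check on "wrzmzkmkpmljl": → "lwrzmzkmkpmlj" → "jwrzmzkmkpmll" ✓)

ieiznuncjqjfn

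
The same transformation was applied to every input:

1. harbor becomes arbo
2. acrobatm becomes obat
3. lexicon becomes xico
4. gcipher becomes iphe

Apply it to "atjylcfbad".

cfba

What's happening: move the last character to the front, then keep only the last 4 characters.
For "atjylcfbad", step one produces "datjylcfba"; step two turns that into "cfba".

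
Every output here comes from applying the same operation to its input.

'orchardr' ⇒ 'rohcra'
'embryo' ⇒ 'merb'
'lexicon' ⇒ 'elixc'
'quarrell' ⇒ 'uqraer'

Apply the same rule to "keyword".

ekwyo

In each case the input is transformed by: delete the last 2 characters, then swap each adjacent pair of characters (1↔2, 3↔4, ...).
On "keyword" that produces "ekwyo".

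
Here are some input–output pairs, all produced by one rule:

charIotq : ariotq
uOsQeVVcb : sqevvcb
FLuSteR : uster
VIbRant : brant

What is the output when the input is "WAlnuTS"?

Looking at the pairs, the operation is to delete the first 2 characters, then convert every letter to lowercase.
Starting from "WAlnuTS": after the first operation, "lnuTS"; after the second, "lnuts".

lnuts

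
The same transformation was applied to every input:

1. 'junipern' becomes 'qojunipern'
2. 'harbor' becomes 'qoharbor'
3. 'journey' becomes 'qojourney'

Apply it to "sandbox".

Each output is the input with this applied: prepend "qo".
Doing the same to "sandbox": "qosandbox".

qosandbox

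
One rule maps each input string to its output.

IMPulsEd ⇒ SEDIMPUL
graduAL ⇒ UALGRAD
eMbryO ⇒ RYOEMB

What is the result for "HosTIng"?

INGHOST

The transformation: move the last 3 characters to the front (rotate right by 3), then convert every letter to uppercase.
For "HosTIng", step one produces "IngHosT"; step two turns that into "INGHOST".
(Check on "graduAL": → "uALgrad" → "UALGRAD" ✓)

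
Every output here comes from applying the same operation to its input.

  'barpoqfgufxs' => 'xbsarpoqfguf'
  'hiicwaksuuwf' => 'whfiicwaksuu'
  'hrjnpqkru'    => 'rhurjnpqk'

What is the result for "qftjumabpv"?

pqvftjumab

In each case the input is transformed by: swap the first and last characters, then move the last 2 characters to the front (rotate right by 2).
For "qftjumabpv", step one produces "vftjumabpq"; step two turns that into "pqvftjumab".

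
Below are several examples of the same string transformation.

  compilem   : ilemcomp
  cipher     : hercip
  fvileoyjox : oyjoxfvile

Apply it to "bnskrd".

krdbns

Rule — swap the front and back halves of the string.
On "bnskrd" that produces "krdbns".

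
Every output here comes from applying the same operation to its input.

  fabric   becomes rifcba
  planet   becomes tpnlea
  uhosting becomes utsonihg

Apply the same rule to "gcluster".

utsrlgec

The rule is to sort the characters into reverse alphabetical order.
"gcluster" → "utsrlgec".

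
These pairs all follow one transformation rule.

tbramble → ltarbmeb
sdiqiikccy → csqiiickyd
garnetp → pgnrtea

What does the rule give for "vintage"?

Looking at the pairs, the operation is to swap each adjacent pair of characters (1↔2, 3↔4, ...), then swap the first and last characters.
Starting from "vintage": after the first operation, "ivtngae"; after the second, "evtngai".

evtngai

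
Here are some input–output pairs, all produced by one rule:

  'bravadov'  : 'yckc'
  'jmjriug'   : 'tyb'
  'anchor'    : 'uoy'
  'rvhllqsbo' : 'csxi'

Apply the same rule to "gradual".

The transformation: shift every letter 7 places forward in the alphabet (wrapping around), then keep every other character starting from the second (positions 2nd, 4th, 6th, ...).
Starting from "gradual": after the first operation, "nyhkbhs"; after the second, "ykh".
(Check on "bravadov": → "iyhchkvc" → "yckc" ✓)

ykh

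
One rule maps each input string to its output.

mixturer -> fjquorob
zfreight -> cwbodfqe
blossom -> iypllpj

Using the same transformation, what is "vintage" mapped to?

Looking at the pairs, the operation is to shift every letter 3 places backward in the alphabet (wrapping around), then swap each adjacent pair of characters (1↔2, 3↔4, ...).
On "vintage": the first step gives "sfkqxdb", and the second then gives "fsqkdxb".
(Check on "blossom": → "yilpplj" → "iypllpj" ✓)

fsqkdxb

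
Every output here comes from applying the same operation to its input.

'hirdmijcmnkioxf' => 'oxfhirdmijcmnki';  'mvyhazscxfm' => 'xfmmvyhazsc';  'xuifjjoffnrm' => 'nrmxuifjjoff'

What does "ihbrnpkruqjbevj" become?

evjihbrnpkruqjb

Each output is the input with this applied: move the last 3 characters to the front (rotate right by 3).
For "ihbrnpkruqjbevj" the result is "evjihbrnpkruqjb".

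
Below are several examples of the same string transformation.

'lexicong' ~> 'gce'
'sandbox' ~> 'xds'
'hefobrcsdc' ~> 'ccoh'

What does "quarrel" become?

The pattern: reverse the string, then keep one character in every 3, starting at position 1 (positions 1st, 4th, 7th, ...).
"quarrel" → "lerrauq" → "lrq".

lrq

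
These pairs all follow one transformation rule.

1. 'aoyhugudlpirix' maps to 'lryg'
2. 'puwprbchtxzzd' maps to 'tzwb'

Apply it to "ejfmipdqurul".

ulfp

What's happening: keep one character in every 3, starting at position 3 (positions 3rd, 6th, 9th, ...), then move the first 2 characters to the end (rotate left by 2).
Starting from "ejfmipdqurul": after the first operation, "fpul"; after the second, "ulfp".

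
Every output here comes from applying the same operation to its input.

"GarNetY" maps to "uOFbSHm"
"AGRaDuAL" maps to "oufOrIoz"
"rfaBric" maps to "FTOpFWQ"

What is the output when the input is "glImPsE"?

UZwAdGs

The transformation: shift every letter 12 places backward in the alphabet (wrapping around), then flip the case of every letter.
Starting from "glImPsE": after the first operation, "uzWaDgS"; after the second, "UZwAdGs".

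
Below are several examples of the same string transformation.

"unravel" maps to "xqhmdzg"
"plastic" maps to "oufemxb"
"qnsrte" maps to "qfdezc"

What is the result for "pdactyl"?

xkfompb

Rule — reverse the string, then shift every letter 12 places forward in the alphabet (wrapping around).
"pdactyl" → "lytcadp" → "xkfompb".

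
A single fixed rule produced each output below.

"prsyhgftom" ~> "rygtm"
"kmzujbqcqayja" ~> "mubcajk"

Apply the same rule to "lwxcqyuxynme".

wcyxne

Looking at the pairs, the operation is to move the first character to the end, then keep every other character starting from the first (positions 1st, 3rd, 5th, ...).
Applying both steps to "lwxcqyuxynme": "wxcqyuxynmel", then "wcyxne".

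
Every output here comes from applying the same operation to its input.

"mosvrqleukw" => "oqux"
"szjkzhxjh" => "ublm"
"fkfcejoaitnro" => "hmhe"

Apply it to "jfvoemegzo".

In each case the input is transformed by: shift every letter 2 places forward in the alphabet (wrapping around), then keep only the first 4 characters.
Starting from "jfvoemegzo": after the first operation, "lhxqgogibq"; after the second, "lhxq".

lhxq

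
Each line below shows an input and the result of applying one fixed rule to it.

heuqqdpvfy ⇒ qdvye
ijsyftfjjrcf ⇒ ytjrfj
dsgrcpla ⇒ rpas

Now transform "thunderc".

nech

Rule — keep every other character starting from the second (positions 2nd, 4th, 6th, ...), then move the first character to the end.
"thunderc" → "nech".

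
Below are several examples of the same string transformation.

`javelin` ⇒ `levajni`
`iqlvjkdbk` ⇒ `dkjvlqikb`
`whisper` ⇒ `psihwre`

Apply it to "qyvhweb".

The transformation: reverse the string, then move the first 2 characters to the end (rotate left by 2).
On "qyvhweb": the first step gives "bewhvyq", and the second then gives "whvyqbe".

whvyqbe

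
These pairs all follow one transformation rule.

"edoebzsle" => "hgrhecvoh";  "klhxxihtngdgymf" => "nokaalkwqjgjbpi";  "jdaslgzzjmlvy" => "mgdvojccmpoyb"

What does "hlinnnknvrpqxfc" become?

kolqqqnqyustaif

Each output is the input with this applied: shift every letter 3 places forward in the alphabet (wrapping around).
For "hlinnnknvrpqxfc" the result is "kolqqqnqyustaif".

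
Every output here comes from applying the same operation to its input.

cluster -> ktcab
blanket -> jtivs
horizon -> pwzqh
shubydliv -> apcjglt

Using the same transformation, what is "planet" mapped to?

xtiv

Rule — shift every letter 8 places forward in the alphabet (wrapping around), then delete the last 2 characters.
Starting from "planet": after the first operation, "xtivmb"; after the second, "xtiv".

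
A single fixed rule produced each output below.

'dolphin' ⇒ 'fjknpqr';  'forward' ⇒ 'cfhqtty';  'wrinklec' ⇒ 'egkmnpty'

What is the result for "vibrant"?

The transformation: shift every letter 2 places forward in the alphabet (wrapping around), then sort the characters into alphabetical order.
Starting from "vibrant": after the first operation, "xkdtcpv"; after the second, "cdkptvx".

cdkptvx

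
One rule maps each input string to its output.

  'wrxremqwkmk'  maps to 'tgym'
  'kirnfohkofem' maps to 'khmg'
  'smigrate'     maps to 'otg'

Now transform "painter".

Rule — shift every letter 2 places forward in the alphabet (wrapping around), then keep one character in every 3, starting at position 2 (positions 2nd, 5th, 8th, ...).
Working it through for "painter": intermediate "rckpvgt", final "cv".

cv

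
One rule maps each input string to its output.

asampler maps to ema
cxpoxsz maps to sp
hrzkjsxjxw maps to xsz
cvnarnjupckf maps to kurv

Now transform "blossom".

oo

In each case the input is transformed by: reverse the string, then keep one character in every 3, starting at position 2 (positions 2nd, 5th, 8th, ...).
Applying that to "blossom" gives "oo".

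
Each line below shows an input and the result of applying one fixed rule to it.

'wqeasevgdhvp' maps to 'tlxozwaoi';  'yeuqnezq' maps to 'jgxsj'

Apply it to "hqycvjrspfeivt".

Rule — shift every letter 7 places backward in the alphabet (wrapping around), then delete the first 3 characters.
Applying both steps to "hqycvjrspfeivt": "ajrvockliyxbom", then "vockliyxbom".
(Check on "wqeasevgdhvp": → "pjxtlxozwaoi" → "tlxozwaoi" ✓)

vockliyxbom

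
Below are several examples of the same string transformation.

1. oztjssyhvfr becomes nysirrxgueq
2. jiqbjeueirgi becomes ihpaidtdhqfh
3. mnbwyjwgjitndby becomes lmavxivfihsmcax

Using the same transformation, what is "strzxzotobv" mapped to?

rsqywynsnau

Looking at the pairs, the operation is to shift every letter 1 place backward in the alphabet (wrapping around).
So "strzxzotobv" becomes "rsqywynsnau".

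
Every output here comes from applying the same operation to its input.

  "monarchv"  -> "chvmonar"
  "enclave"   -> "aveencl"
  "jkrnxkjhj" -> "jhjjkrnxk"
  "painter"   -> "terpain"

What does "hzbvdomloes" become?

oeshzbvdoml

Looking at the pairs, the operation is to move the last 3 characters to the front (rotate right by 3).
Doing the same to "hzbvdomloes": "oeshzbvdoml".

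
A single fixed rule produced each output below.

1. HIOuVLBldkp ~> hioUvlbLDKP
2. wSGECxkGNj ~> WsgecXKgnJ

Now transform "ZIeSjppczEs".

Looking at the pairs, the operation is to flip the case of every letter.
"ZIeSjppczEs" → "ziEsJPPCZeS".

ziEsJPPCZeS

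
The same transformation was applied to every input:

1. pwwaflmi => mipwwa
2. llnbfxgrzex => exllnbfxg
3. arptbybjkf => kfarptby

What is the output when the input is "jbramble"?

lejbra

The pattern: move the last 2 characters to the front (rotate right by 2), then delete the last 2 characters.
For "jbramble", step one produces "lejbramb"; step two turns that into "lejbra".
(Check on "llnbfxgrzex": → "exllnbfxgrz" → "exllnbfxg" ✓)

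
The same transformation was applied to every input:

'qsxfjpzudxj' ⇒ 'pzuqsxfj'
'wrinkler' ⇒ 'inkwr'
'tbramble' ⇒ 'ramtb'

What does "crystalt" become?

The pattern: delete the last 3 characters, then move the last 3 characters to the front (rotate right by 3).
For "crystalt" the result is "ystcr".

ystcr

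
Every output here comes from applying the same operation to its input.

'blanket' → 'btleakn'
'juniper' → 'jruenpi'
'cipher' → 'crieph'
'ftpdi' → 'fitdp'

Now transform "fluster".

frleuts

Looking at the pairs, the operation is to take characters alternately from the front and the back (1st, last, 2nd, 2nd-last, ...).
"fluster" → "frleuts".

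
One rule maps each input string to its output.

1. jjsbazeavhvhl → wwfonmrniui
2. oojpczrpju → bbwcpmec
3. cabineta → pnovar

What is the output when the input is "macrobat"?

znpebo

What's happening: shift every letter 13 places forward in the alphabet (wrapping around) — i.e. ROT13, then delete the last 2 characters.
For "macrobat" the result is "znpebo".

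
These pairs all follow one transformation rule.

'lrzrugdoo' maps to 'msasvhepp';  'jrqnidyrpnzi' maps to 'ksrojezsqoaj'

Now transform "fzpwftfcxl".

The pattern: shift every letter 1 place forward in the alphabet (wrapping around).
Applying that to "fzpwftfcxl" gives "gaqxgugdym".

gaqxgugdym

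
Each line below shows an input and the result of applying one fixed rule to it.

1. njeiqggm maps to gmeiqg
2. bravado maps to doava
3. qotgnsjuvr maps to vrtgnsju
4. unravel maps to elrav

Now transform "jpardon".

onard

Each output is the input with this applied: delete the first 2 characters, then move the last 2 characters to the front (rotate right by 2).
Applying that to "jpardon" gives "onard".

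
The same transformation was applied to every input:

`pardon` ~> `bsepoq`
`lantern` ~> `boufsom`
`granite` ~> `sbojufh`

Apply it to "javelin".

Rule — move the first character to the end, then shift every letter 1 place forward in the alphabet (wrapping around).
Working it through for "javelin": intermediate "avelinj", final "bwfmjok".

bwfmjok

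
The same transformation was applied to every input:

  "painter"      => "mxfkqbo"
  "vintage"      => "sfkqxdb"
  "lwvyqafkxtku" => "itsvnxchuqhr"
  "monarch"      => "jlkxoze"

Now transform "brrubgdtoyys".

yoorydaqlvvp

The transformation: shift every letter 3 places backward in the alphabet (wrapping around).
"brrubgdtoyys" → "yoorydaqlvvp".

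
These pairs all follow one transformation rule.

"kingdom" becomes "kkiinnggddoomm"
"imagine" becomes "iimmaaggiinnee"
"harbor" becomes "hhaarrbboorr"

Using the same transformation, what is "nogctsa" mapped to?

nnooggccttssaa

What's happening: double every character.
"nogctsa" → "nnooggccttssaa".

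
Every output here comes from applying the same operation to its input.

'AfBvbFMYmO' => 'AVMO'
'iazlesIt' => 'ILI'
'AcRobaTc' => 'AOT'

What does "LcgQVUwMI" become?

The pattern: keep one character in every 3, starting at position 1 (positions 1st, 4th, 7th, ...), then convert every letter to uppercase.
For "LcgQVUwMI", step one produces "LQw"; step two turns that into "LQW".

LQW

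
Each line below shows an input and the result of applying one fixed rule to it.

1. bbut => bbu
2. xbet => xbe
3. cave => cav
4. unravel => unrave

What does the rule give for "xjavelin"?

xjaveli

In each case the input is transformed by: delete the last character.
So "xjavelin" becomes "xjaveli".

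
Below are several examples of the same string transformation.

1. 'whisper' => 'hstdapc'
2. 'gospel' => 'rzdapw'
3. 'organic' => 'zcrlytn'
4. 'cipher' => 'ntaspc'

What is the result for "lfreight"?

wqcptrse

Looking at the pairs, the operation is to shift every letter 11 places forward in the alphabet (wrapping around).
Applying that to "lfreight" gives "wqcptrse".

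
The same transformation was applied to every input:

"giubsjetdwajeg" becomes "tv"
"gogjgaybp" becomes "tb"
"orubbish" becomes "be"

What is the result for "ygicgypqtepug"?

lt

Each output is the input with this applied: shift every letter 13 places forward in the alphabet (wrapping around) — i.e. ROT13, then keep only the first 2 characters.
"ygicgypqtepug" → "ltvptlcdgrcht" → "lt".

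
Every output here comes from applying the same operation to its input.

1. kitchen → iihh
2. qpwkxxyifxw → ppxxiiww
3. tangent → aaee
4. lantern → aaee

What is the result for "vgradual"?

ggddll

What's happening: keep one character in every 3, starting at position 2 (positions 2nd, 5th, 8th, ...), then double every character.
Starting from "vgradual": after the first operation, "gdl"; after the second, "ggddll".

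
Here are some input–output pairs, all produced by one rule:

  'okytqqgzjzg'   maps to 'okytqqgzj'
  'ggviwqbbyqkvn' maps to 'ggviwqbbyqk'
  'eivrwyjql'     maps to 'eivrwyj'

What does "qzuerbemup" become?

qzuerbem

The transformation: delete the last 2 characters.
"qzuerbemup" → "qzuerbem".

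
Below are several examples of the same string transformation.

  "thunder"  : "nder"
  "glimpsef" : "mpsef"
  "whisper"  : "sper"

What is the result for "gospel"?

pel

Looking at the pairs, the operation is to delete the first 3 characters.
Doing the same to "gospel": "pel".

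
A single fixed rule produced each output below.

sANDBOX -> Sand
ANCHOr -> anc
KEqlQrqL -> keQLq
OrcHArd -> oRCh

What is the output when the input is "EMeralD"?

In each case the input is transformed by: flip the case of every letter, then delete the last 3 characters.
On "EMeralD": the first step gives "emERALd", and the second then gives "emER".

emER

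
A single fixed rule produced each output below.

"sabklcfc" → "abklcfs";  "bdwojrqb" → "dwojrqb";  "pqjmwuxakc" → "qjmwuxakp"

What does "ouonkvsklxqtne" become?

uonkvsklxqtno

Looking at the pairs, the operation is to delete the last character, then move the first character to the end.
For "ouonkvsklxqtne", step one produces "ouonkvsklxqtn"; step two turns that into "uonkvsklxqtno".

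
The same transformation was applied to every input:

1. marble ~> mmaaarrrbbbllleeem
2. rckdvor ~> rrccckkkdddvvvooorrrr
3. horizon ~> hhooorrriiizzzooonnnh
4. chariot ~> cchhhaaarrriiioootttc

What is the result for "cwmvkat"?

Rule — repeat every character 3 times, then move the first character to the end.
So "cwmvkat" becomes "ccwwwmmmvvvkkkaaatttc".
(Check on "marble": → "mmmaaarrrbbbllleee" → "mmaaarrrbbbllleeem" ✓)

ccwwwmmmvvvkkkaaatttc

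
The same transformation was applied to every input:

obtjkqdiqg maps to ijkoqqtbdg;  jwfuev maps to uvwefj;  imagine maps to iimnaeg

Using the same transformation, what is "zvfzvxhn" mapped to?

vvxzzfhn

The rule is to sort the characters into alphabetical order, then move the first 3 characters to the end (rotate left by 3).
"zvfzvxhn" → "fhnvvxzz" → "vvxzzfhn".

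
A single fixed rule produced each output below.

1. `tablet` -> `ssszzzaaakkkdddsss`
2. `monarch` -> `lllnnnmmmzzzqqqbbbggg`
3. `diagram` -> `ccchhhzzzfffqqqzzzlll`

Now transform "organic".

nnnqqqfffzzzmmmhhhbbb

The pattern: shift every letter 1 place backward in the alphabet (wrapping around), then repeat every character 3 times.
"organic" → "nqfzmhb" → "nnnqqqfffzzzmmmhhhbbb".
(Check on "tablet": → "szakds" → "ssszzzaaakkkdddsss" ✓)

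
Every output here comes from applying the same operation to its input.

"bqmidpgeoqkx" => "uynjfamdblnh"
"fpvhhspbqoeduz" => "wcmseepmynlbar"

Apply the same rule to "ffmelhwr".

occjbiet

Each output is the input with this applied: move the last character to the front, then shift every letter 3 places backward in the alphabet (wrapping around).
On "ffmelhwr": the first step gives "rffmelhw", and the second then gives "occjbiet".
(Check on "bqmidpgeoqkx": → "xbqmidpgeoqk" → "uynjfamdblnh" ✓)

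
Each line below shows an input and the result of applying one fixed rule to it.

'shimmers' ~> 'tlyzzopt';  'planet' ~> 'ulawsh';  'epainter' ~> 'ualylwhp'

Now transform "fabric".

ypjmhi

What's happening: swap the front and back halves of the string, then shift every letter 7 places forward in the alphabet (wrapping around).
So "fabric" becomes "ypjmhi".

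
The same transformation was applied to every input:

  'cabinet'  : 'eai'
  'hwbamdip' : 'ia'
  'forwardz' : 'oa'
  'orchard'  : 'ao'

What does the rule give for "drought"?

ou

Looking at the pairs, the operation is to move the last 3 characters to the front (rotate right by 3), then keep only the vowels.
For "drought", step one produces "ghtdrou"; step two turns that into "ou".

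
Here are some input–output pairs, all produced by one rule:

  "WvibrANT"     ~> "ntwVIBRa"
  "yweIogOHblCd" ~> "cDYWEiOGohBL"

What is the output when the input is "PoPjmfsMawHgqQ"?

QqpOpJMFSmAWhG

The rule is to move the last 2 characters to the front (rotate right by 2), then flip the case of every letter.
"PoPjmfsMawHgqQ" → "qQPoPjmfsMawHg" → "QqpOpJMFSmAWhG".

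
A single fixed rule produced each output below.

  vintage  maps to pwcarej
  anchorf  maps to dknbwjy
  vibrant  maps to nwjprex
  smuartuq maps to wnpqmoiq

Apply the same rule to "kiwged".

The rule is to shift every letter 4 places backward in the alphabet (wrapping around), then move the first 3 characters to the end (rotate left by 3).
For "kiwged", step one produces "gescaz"; step two turns that into "cazges".

cazges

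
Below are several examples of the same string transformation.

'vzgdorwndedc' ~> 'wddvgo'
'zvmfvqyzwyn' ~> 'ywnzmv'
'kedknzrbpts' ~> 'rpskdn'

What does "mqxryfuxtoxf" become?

Each output is the input with this applied: keep every other character starting from the first (positions 1st, 3rd, 5th, ...), then move the last 3 characters to the front (rotate right by 3).
"mqxryfuxtoxf" → "mxyutx" → "utxmxy".

utxmxy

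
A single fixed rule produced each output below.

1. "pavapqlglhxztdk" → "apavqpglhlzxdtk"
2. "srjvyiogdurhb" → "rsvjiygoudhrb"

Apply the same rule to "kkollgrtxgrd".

Each output is the input with this applied: swap each adjacent pair of characters (1↔2, 3↔4, ...).
"kkollgrtxgrd" → "kklogltrgxdr".

kklogltrgxdr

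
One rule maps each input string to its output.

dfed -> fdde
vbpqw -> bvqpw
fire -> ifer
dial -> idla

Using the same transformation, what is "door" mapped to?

In each case the input is transformed by: swap each adjacent pair of characters (1↔2, 3↔4, ...).
For "door" the result is "odro".

odro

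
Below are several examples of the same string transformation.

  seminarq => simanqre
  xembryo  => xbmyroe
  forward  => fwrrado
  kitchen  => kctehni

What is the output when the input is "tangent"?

tgnneta

The transformation: swap each adjacent pair of characters (1↔2, 3↔4, ...), then move the first character to the end.
Applying both steps to "tangent": "atgnnet", then "tgnneta".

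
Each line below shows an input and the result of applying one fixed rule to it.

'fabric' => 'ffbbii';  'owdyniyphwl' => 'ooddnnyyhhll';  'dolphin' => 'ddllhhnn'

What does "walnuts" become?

wwlluuss

Rule — keep every other character starting from the first (positions 1st, 3rd, 5th, ...), then double every character.
Working it through for "walnuts": intermediate "wlus", final "wwlluuss".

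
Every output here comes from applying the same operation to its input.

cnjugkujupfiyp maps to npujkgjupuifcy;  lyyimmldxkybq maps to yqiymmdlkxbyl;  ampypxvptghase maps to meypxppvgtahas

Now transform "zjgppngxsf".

jfpgnpxgzs

Looking at the pairs, the operation is to swap the first and last characters, then swap each adjacent pair of characters (1↔2, 3↔4, ...).
Applying both steps to "zjgppngxsf": "fjgppngxsz", then "jfpgnpxgzs".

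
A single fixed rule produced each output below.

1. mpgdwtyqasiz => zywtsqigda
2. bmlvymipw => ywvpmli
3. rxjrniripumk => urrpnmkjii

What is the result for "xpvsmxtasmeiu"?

xvutssmmiea

The transformation: delete the first 2 characters, then sort the characters into reverse alphabetical order.
So "xpvsmxtasmeiu" becomes "xvutssmmiea".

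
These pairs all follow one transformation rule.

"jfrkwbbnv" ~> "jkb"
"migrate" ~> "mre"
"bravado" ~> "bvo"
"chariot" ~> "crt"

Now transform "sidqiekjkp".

sqkp

In each case the input is transformed by: keep one character in every 3, starting at position 1 (positions 1st, 4th, 7th, ...).
Doing the same to "sidqiekjkp": "sqkp".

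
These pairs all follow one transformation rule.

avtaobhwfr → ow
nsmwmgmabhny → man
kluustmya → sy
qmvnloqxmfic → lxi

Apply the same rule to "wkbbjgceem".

In each case the input is transformed by: delete the first 2 characters, then keep one character in every 3, starting at position 3 (positions 3rd, 6th, 9th, ...).
Applying both steps to "wkbbjgceem": "bbjgceem", then "je".

je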